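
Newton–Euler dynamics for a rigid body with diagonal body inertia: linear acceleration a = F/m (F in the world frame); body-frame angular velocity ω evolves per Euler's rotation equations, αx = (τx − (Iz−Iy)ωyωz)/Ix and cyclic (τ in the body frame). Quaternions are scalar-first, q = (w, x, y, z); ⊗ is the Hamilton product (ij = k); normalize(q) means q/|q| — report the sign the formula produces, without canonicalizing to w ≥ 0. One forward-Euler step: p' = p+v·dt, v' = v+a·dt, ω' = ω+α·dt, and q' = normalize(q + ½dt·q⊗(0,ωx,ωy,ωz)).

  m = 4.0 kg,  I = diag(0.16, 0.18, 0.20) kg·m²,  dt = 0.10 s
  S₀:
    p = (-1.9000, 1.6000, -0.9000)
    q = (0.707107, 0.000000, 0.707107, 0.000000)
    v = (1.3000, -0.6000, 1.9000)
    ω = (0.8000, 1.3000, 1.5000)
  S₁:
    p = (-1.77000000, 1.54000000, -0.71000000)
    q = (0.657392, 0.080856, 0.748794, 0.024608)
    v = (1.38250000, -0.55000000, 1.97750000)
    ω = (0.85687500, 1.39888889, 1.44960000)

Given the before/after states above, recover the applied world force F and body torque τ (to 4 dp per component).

ω₁ − ω₀ = (0.05687500, 0.09888889, -0.05040000)
applied torque τ = (0.1300, 0.1300, -0.0800)
v₁ − v₀ = (0.08250000, 0.05000000, 0.07750000)
F = m·Δv/dt = (3.3000, 2.0000, 3.1000)

F = (3.3000, 2.0000, 3.1000)
τ = (0.1300, 0.1300, -0.0800)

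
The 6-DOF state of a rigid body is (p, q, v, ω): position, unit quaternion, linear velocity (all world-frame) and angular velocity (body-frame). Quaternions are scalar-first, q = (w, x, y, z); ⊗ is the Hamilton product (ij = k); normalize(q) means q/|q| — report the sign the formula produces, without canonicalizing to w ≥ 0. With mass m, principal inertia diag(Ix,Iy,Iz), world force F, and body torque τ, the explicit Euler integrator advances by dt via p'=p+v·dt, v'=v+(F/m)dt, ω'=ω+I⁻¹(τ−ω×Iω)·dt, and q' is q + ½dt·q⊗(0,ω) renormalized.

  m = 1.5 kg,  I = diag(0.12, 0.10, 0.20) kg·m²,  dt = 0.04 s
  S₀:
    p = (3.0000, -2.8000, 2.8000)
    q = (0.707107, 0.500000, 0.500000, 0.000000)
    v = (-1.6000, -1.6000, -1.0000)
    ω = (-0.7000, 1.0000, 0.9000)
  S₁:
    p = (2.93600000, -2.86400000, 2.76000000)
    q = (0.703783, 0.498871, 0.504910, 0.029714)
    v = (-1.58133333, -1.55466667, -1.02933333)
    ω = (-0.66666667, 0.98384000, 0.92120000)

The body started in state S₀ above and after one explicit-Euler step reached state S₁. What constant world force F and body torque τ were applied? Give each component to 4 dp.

F = (0.7000, 1.7000, -1.1000)
τ = (0.1900, 0.0100, 0.1200)

velocity change Δv = (0.01866667, 0.04533333, -0.02933333)
F = m·Δv/dt = (0.7000, 1.7000, -1.1000)
ω₁ − ω₀ = (0.03333333, -0.01616000, 0.02120000)
τ = I·(Δω/dt) + ω₀×(Iω₀) = (0.1900, 0.0100, 0.1200)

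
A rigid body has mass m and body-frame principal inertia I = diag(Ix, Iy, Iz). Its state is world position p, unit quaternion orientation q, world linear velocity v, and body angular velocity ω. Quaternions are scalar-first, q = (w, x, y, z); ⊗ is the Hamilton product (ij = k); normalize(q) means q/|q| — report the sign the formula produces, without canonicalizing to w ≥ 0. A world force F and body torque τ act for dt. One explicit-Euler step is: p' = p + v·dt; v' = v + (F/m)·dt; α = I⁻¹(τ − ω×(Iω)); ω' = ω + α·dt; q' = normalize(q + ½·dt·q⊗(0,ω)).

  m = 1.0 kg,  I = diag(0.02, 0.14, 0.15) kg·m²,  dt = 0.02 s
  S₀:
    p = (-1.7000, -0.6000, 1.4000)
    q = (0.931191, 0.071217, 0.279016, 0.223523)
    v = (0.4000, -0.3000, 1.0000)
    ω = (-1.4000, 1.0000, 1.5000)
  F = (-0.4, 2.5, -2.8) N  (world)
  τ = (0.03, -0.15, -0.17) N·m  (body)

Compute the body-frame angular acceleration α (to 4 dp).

α = (0.7500, -3.0214, -0.0133)

ω×(Iω) gyroscopic = (0.0150, 0.2730, -0.1680)
angular accel α = (0.7500, -3.0214, -0.0133)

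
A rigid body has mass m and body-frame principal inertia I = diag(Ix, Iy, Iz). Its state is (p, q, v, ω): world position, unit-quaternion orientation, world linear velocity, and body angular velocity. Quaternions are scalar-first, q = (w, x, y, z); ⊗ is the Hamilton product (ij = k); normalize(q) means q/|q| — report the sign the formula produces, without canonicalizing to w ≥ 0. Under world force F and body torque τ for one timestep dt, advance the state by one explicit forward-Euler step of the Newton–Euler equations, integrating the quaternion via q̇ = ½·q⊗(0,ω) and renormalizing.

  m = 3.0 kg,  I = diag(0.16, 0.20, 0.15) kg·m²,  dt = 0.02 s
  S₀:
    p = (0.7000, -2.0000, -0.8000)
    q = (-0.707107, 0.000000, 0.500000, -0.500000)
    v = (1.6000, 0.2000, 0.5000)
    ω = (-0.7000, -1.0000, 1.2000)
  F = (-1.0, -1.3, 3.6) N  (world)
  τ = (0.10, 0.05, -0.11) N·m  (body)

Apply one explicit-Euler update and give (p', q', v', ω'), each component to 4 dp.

a = F/m = (-0.3333, -0.4333, 1.2000)
new position p' = (0.7320, -1.9960, -0.7900)
v' = v + a·dt = (1.5933, 0.1913, 0.5240)
ω×(Iω) gyroscopic = (0.0600, -0.0084, 0.0280)
(τ − ω×Iω)/I = (0.2500, 0.2920, -0.9200)
ω + α·dt = (-0.6950, -0.9942, 1.1816)
2q̇ = q⊗(0,ω) = (1.1000000, 0.5949749, 1.0571070, -0.4985284)
q' = normalize(q + ½dt·q⊗(0,ω)) = (-0.6960, 0.0059, 0.5105, -0.5049)

p' = (0.7320, -1.9960, -0.7900)
q' = (-0.6960, 0.0059, 0.5105, -0.5049)
v' = (1.5933, 0.1913, 0.5240)
ω' = (-0.6950, -0.9942, 1.1816)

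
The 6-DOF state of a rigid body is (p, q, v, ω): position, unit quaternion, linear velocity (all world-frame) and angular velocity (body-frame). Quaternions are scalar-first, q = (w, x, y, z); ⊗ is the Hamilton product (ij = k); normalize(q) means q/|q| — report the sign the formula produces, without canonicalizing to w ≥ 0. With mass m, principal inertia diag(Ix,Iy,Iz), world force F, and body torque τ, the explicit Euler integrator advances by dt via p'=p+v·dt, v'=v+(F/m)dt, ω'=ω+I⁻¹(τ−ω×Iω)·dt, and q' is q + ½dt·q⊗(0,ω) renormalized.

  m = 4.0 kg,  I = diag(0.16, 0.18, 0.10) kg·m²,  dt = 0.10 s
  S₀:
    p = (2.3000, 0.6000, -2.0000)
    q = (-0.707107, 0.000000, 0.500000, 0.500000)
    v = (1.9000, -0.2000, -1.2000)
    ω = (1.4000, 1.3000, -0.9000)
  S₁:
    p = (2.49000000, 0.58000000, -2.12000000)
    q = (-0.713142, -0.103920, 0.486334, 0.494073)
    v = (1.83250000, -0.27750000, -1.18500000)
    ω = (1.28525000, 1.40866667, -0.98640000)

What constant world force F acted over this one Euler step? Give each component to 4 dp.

F = (-2.7000, -3.1000, 0.6000)

Δv = v₁−v₀ = (-0.06750000, -0.07750000, 0.01500000)
applied force F = (-2.7000, -3.1000, 0.6000)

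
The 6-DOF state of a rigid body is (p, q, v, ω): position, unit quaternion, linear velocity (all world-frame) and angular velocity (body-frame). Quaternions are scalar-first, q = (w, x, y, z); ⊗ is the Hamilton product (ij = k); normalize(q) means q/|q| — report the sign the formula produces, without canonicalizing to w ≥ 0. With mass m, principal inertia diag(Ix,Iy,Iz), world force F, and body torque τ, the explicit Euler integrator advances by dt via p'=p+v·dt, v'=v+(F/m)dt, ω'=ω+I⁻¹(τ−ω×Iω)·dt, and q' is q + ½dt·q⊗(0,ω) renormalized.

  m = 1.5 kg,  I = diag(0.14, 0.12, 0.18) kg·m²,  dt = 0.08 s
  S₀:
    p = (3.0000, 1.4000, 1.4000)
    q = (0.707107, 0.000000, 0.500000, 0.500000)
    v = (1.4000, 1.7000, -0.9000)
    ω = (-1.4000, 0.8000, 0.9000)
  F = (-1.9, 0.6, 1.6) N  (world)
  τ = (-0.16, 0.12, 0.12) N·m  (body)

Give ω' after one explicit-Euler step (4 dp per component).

ω' = (-1.5161, 0.8464, 0.9434)

(τ − ω×Iω)/I = (-1.4514, 0.5800, 0.5422)
ω + α·dt = (-1.5161, 0.8464, 0.9434)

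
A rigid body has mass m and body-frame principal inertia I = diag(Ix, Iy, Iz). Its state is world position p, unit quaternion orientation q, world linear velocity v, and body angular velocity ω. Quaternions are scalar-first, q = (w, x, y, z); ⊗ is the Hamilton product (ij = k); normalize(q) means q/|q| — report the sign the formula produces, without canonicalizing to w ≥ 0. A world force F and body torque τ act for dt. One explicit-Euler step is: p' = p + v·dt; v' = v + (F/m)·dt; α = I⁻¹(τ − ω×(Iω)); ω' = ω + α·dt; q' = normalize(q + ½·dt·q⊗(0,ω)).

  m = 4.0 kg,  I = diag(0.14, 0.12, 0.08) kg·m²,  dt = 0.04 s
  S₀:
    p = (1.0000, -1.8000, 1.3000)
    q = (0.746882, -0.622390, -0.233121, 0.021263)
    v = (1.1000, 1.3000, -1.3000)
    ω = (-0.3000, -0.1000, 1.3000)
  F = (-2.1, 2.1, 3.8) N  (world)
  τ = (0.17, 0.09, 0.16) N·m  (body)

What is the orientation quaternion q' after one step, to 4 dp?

q' = (0.7419, -0.6327, -0.2185, 0.0405)

2q̇ = q⊗(0,ω) = (-0.2376710, -0.5249956, 0.7280399, 0.9632493)
updated quaternion q' = (0.7419, -0.6327, -0.2185, 0.0405)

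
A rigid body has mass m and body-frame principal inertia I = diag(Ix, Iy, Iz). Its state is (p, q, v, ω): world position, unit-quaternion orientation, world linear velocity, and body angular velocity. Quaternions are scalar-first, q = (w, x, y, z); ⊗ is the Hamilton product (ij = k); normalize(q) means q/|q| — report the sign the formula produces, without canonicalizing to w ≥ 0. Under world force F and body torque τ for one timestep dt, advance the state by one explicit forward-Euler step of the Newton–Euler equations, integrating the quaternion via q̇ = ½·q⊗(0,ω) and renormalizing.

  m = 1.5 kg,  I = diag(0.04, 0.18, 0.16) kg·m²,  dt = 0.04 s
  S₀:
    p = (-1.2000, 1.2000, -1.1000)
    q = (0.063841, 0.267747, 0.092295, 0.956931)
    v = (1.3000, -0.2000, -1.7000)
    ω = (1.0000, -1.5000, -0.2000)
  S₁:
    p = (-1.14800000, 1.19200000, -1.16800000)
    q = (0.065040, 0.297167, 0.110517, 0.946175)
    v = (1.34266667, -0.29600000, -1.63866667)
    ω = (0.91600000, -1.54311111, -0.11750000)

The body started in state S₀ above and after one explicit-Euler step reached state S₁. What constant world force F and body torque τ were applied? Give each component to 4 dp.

v₁ − v₀ = (0.04266667, -0.09600000, 0.06133333)
m·(v₁−v₀)/dt = (1.6000, -3.6000, 2.3000)
rate change Δω = (-0.08400000, -0.04311111, 0.08250000)
applied torque τ = (-0.0900, -0.1700, 0.1200)

F = (1.6000, -3.6000, 2.3000)
τ = (-0.0900, -0.1700, 0.1200)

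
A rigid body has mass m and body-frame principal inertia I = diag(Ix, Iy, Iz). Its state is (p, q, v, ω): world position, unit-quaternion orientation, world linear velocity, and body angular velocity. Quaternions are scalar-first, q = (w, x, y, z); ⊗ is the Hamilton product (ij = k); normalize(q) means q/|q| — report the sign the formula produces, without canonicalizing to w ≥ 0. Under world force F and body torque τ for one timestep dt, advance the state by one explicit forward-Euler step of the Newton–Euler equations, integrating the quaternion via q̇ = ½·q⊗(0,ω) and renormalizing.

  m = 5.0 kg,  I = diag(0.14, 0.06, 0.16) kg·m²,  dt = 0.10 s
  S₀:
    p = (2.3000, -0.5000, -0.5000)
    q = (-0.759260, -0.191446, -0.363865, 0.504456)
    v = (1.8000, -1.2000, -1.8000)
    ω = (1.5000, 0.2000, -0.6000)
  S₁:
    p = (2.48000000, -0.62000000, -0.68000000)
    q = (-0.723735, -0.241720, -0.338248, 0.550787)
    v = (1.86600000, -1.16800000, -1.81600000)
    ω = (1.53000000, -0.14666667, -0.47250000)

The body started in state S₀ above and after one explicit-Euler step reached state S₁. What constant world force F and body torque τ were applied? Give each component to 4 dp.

F = (3.3000, 1.6000, -0.8000)
τ = (0.0300, -0.1900, 0.1800)

velocity change Δv = (0.06600000, 0.03200000, -0.01600000)
F = m·Δv/dt = (3.3000, 1.6000, -0.8000)
ω₁ − ω₀ = (0.03000000, -0.34666667, 0.12750000)
I·α + gyro = (0.0300, -0.1900, 0.1800)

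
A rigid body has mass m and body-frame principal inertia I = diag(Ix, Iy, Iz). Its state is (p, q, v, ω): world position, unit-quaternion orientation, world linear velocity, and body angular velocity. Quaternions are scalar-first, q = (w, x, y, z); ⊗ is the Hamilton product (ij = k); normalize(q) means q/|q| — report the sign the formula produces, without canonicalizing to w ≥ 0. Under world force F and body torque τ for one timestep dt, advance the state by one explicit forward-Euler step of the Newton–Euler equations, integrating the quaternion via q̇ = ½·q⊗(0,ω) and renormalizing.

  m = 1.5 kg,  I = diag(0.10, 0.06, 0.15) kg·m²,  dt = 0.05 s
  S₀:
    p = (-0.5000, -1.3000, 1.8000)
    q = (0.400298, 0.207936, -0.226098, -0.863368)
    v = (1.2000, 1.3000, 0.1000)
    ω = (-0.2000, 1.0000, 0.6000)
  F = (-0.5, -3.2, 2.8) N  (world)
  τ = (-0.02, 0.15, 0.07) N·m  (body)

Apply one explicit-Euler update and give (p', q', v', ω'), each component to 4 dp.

p' = (-0.4400, -1.2350, 1.8050)
q' = (0.4198, 0.2240, -0.2148, -0.8529)
v' = (1.1833, 1.1933, 0.1933)
ω' = (-0.2370, 1.1200, 0.6207)

gyro term ω×Iω = (0.0540, 0.0060, 0.0080)
α = I⁻¹(τ − ω×Iω) = (-0.7400, 2.4000, 0.4133)
ω + α·dt = (-0.2370, 1.1200, 0.6207)
q⊗(0,ω) = (0.7857060, 0.6476496, 0.4482100, 0.4028952)
q + ½dt·q⊗(0,ω), renormalized = (0.4198, 0.2240, -0.2148, -0.8529)
linear accel F/m = (-0.3333, -2.1333, 1.8667)
p' = p + v·dt = (-0.4400, -1.2350, 1.8050)
v + (F/m)dt = (1.1833, 1.1933, 0.1933)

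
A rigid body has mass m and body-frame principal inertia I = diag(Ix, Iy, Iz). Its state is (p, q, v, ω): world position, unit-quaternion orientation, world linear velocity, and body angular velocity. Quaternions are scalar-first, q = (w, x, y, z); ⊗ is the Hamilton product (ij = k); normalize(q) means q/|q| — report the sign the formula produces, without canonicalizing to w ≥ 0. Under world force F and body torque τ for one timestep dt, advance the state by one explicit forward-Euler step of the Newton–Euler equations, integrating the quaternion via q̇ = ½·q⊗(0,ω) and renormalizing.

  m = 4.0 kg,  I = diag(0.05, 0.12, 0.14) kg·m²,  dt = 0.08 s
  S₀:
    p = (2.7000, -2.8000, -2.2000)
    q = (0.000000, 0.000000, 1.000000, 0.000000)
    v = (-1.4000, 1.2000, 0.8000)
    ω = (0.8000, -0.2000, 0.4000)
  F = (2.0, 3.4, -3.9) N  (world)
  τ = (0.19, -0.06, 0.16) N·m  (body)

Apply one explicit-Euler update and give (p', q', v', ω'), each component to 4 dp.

α = I⁻¹(τ − ω×Iω) = (3.8320, -0.2600, 1.2229)
ω + α·dt = (1.1066, -0.2208, 0.4978)
q⊗(0,ω) = (0.2000000, 0.4000000, 0.0000000, -0.8000000)
q + ½dt·q⊗(0,ω), renormalized = (0.0080, 0.0160, 0.9993, -0.0320)
linear accel F/m = (0.5000, 0.8500, -0.9750)
p + v·dt = (2.5880, -2.7040, -2.1360)
new velocity v' = (-1.3600, 1.2680, 0.7220)

p' = (2.5880, -2.7040, -2.1360)
q' = (0.0080, 0.0160, 0.9993, -0.0320)
v' = (-1.3600, 1.2680, 0.7220)
ω' = (1.1066, -0.2208, 0.4978)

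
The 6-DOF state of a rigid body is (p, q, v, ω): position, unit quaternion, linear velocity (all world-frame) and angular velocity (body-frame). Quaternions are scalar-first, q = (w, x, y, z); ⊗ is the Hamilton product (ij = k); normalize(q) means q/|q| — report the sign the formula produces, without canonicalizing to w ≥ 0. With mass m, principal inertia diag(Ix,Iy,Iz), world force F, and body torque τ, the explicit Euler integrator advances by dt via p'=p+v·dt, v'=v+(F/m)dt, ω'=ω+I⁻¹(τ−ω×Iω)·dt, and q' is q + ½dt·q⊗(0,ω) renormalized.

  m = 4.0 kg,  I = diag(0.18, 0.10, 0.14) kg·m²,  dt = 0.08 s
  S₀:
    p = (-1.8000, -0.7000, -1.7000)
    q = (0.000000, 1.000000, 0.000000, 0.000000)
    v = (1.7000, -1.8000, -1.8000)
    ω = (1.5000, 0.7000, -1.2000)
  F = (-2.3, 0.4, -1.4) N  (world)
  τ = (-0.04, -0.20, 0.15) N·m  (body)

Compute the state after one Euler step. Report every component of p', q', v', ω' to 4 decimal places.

p' = (-1.6640, -0.8440, -1.8440)
q' = (-0.0598, 0.9967, 0.0478, 0.0279)
v' = (1.6540, -1.7920, -1.8280)
ω' = (1.4972, 0.5976, -1.0663)

new position p' = (-1.6640, -0.8440, -1.8440)
v + (F/m)dt = (1.6540, -1.7920, -1.8280)
precession coupling ω×(Iω) = (-0.0336, -0.0720, -0.0840)
(τ − ω×Iω)/I = (-0.0356, -1.2800, 1.6714)
ω + α·dt = (1.4972, 0.5976, -1.0663)
Hamilton product q⊗(0,ω) = (-1.5000000, 0.0000000, 1.2000000, 0.7000000)
updated quaternion q' = (-0.0598, 0.9967, 0.0478, 0.0279)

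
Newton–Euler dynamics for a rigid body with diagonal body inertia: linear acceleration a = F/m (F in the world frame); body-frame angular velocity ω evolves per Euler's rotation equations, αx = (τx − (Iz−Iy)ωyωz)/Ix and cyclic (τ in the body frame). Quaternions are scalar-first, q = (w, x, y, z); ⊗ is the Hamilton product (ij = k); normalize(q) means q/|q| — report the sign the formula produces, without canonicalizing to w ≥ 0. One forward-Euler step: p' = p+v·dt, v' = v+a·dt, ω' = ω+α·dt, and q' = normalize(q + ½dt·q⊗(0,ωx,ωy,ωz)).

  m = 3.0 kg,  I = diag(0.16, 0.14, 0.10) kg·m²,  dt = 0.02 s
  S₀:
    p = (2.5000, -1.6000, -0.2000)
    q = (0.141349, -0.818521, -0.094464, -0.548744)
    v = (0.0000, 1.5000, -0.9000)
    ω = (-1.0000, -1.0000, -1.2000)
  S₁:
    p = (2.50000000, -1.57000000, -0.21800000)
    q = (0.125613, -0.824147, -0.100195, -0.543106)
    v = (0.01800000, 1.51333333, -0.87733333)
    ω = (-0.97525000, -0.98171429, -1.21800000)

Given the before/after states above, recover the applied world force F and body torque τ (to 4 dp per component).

rate change Δω = (0.02475000, 0.01828571, -0.01800000)
I·α + gyro = (0.1500, 0.2000, -0.1100)
Δv = v₁−v₀ = (0.01800000, 0.01333333, 0.02266667)
F = m·Δv/dt = (2.7000, 2.0000, 3.4000)

F = (2.7000, 2.0000, 3.4000)
τ = (0.1500, 0.2000, -0.1100)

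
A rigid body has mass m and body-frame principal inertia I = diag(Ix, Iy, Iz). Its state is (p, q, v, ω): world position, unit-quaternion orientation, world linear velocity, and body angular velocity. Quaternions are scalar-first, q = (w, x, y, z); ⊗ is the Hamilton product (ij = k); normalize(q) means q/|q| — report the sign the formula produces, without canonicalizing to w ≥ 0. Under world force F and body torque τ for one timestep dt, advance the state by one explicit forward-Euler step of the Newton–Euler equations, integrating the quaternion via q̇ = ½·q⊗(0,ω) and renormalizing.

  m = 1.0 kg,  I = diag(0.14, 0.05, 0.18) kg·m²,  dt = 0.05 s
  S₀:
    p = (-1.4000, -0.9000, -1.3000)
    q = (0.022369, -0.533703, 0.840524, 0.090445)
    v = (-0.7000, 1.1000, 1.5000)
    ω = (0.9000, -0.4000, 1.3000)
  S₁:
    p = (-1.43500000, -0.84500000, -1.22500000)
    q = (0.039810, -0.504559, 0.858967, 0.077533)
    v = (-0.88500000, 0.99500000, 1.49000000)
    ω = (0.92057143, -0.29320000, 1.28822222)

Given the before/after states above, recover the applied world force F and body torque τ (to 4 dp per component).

F = (-3.7000, -2.1000, -0.2000)
τ = (-0.0100, 0.0600, -0.0100)

rate change Δω = (0.02057143, 0.10680000, -0.01177778)
ω₀×(Iω₀) = (-0.0676, -0.0468, 0.0324)
I·α + gyro = (-0.0100, 0.0600, -0.0100)
v₁ − v₀ = (-0.18500000, -0.10500000, -0.01000000)
applied force F = (-3.7000, -2.1000, -0.2000)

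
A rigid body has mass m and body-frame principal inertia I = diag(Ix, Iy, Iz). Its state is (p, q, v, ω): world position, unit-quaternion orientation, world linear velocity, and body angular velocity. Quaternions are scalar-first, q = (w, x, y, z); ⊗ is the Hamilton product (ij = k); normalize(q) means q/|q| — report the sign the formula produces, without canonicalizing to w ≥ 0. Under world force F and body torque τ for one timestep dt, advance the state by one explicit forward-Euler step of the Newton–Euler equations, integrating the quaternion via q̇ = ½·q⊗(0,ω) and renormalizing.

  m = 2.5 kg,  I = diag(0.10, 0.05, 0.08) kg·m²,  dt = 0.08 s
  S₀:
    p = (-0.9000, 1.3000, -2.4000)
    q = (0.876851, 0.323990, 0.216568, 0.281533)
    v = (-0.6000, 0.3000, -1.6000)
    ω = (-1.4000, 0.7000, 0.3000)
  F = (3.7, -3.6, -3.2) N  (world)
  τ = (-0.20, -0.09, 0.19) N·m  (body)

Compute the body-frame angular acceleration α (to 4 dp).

α = (-2.0630, -1.6320, 1.7625)

precession coupling ω×(Iω) = (0.0063, -0.0084, 0.0490)
(τ − ω×Iω)/I = (-2.0630, -1.6320, 1.7625)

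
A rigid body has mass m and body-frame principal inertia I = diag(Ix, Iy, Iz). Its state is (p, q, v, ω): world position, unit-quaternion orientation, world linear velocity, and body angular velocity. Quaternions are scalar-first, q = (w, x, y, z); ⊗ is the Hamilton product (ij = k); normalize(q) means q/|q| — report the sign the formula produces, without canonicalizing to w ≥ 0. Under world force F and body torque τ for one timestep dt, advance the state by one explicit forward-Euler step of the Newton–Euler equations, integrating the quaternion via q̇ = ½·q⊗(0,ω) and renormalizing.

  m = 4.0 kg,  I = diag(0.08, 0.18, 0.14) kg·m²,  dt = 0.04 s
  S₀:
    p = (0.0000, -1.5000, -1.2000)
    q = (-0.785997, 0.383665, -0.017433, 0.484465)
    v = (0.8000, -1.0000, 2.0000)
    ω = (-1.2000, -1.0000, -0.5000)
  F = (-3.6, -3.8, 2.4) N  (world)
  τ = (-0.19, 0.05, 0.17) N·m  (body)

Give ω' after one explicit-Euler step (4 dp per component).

ω' = (-1.2850, -0.9809, -0.4857)

precession coupling ω×(Iω) = (-0.0200, -0.0360, 0.1200)
α = I⁻¹(τ − ω×Iω) = (-2.1250, 0.4778, 0.3571)
ω' = ω + α·dt = (-1.2850, -0.9809, -0.4857)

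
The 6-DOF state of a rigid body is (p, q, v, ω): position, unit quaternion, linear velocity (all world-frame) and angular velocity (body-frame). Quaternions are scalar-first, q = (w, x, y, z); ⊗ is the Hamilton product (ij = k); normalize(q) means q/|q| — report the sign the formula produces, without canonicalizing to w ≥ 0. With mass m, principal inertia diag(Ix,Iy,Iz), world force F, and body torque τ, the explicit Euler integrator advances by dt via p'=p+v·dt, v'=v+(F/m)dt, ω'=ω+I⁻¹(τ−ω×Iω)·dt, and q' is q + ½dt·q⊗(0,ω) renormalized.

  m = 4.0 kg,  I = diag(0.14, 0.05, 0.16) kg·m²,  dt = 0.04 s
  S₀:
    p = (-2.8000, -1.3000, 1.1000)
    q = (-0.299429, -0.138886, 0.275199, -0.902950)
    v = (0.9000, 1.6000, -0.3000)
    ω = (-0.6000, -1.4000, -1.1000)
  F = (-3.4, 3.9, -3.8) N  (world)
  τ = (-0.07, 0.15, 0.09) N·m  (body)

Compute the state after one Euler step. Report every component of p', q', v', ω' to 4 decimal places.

p' = (-2.7640, -1.2360, 1.0880)
q' = (-0.3130, -0.1665, 0.2912, -0.8885)
v' = (0.8660, 1.6390, -0.3380)
ω' = (-0.6684, -1.2694, -1.0586)

precession coupling ω×(Iω) = (0.1694, -0.0132, -0.0756)
α = I⁻¹(τ − ω×Iω) = (-1.7100, 3.2640, 1.0350)
ω + α·dt = (-0.6684, -1.2694, -1.0586)
Hamilton product q⊗(0,ω) = (-0.6912980, -1.3871915, 0.8081960, 0.6889317)
updated quaternion q' = (-0.3130, -0.1665, 0.2912, -0.8885)
a = (-0.8500, 0.9750, -0.9500)
p + v·dt = (-2.7640, -1.2360, 1.0880)
v' = v + a·dt = (0.8660, 1.6390, -0.3380)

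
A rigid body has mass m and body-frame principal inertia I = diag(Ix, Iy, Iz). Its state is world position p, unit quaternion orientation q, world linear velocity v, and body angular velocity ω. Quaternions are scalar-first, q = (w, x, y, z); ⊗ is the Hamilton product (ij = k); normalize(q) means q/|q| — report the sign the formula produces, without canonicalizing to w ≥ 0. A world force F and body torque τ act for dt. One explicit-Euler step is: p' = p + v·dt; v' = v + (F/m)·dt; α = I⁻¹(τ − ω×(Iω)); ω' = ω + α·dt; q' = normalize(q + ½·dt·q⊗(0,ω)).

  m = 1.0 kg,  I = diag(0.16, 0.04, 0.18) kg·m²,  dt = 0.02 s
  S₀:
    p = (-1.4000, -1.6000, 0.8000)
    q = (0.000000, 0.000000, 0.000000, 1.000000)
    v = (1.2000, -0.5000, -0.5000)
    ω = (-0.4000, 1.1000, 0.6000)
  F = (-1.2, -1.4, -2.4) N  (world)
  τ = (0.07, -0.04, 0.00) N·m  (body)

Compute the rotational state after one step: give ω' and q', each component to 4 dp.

ω×(Iω) gyroscopic = (0.0924, 0.0048, 0.0528)
angular accel α = (-0.1400, -1.1200, -0.2933)
ω + α·dt = (-0.4028, 1.0776, 0.5941)
Hamilton product q⊗(0,ω) = (-0.6000000, -1.1000000, -0.4000000, 0.0000000)
q' = normalize(q + ½dt·q⊗(0,ω)) = (-0.0060, -0.0110, -0.0040, 0.9999)

ω' = (-0.4028, 1.0776, 0.5941)
q' = (-0.0060, -0.0110, -0.0040, 0.9999)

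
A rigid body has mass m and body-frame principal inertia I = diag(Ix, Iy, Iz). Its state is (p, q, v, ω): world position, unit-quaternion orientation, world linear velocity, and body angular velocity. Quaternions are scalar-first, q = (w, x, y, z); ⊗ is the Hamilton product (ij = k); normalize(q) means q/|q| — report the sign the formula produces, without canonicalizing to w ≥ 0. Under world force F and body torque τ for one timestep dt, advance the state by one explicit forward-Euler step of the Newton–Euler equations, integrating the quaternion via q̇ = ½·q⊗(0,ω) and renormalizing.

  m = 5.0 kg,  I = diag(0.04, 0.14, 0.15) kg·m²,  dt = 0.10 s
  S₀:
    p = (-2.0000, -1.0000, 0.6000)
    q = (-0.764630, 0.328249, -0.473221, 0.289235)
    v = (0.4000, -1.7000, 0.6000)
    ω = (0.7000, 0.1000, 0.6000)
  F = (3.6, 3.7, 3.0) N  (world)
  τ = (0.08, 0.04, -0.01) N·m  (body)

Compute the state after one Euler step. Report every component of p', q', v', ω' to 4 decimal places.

p' = (-1.9600, -1.1700, 0.6600)
q' = (-0.7816, 0.2855, -0.4763, 0.2842)
v' = (0.4720, -1.6260, 0.6600)
ω' = (0.8985, 0.1616, 0.5887)

ω×(Iω) gyroscopic = (0.0006, -0.0462, 0.0070)
α = I⁻¹(τ − ω×Iω) = (1.9850, 0.6157, -0.1133)
ω + α·dt = (0.8985, 0.1616, 0.5887)
q⊗(0,ω) = (-0.3559932, -0.8480971, -0.0709479, -0.0946984)
q' = normalize(q + ½dt·q⊗(0,ω)) = (-0.7816, 0.2855, -0.4763, 0.2842)
p' = p + v·dt = (-1.9600, -1.1700, 0.6600)
new velocity v' = (0.4720, -1.6260, 0.6600)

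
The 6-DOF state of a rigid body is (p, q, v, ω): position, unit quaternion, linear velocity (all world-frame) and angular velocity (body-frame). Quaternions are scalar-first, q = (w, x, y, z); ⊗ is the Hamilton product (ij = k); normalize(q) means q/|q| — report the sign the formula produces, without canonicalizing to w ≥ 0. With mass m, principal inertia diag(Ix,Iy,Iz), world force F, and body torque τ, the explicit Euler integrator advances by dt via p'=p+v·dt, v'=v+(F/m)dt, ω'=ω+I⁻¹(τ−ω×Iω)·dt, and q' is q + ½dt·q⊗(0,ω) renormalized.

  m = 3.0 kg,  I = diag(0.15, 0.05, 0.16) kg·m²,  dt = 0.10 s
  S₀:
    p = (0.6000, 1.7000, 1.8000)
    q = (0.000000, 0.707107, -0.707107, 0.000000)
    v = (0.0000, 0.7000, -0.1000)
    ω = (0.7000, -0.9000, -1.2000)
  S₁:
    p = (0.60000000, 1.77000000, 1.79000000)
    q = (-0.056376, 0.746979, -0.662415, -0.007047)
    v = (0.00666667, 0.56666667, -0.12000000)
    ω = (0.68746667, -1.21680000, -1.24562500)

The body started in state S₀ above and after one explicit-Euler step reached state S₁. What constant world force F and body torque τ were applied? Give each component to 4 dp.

Δv = v₁−v₀ = (0.00666667, -0.13333333, -0.02000000)
m·(v₁−v₀)/dt = (0.2000, -4.0000, -0.6000)
ω₁ − ω₀ = (-0.01253333, -0.31680000, -0.04562500)
τ = I·(Δω/dt) + ω₀×(Iω₀) = (0.1000, -0.1500, -0.0100)

F = (0.2000, -4.0000, -0.6000)
τ = (0.1000, -0.1500, -0.0100)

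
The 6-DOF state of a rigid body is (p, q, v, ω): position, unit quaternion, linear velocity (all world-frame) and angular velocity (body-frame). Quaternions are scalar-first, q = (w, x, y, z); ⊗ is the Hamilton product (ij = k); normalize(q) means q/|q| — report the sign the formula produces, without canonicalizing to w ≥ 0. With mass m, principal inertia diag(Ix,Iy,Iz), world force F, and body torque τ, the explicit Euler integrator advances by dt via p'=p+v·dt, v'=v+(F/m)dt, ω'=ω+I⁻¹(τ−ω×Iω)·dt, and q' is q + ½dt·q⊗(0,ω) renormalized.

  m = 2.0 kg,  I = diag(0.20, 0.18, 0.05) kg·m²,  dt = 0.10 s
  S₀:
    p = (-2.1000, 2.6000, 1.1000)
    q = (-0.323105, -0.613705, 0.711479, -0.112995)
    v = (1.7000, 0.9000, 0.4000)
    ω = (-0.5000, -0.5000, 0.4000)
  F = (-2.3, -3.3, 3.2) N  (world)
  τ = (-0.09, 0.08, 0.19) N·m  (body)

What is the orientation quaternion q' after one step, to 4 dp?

q' = (-0.3181, -0.5937, 0.7340, -0.0863)

Hamilton product q⊗(0,ω) = (0.0940850, 0.3896466, 0.4635320, 0.5333500)
updated quaternion q' = (-0.3181, -0.5937, 0.7340, -0.0863)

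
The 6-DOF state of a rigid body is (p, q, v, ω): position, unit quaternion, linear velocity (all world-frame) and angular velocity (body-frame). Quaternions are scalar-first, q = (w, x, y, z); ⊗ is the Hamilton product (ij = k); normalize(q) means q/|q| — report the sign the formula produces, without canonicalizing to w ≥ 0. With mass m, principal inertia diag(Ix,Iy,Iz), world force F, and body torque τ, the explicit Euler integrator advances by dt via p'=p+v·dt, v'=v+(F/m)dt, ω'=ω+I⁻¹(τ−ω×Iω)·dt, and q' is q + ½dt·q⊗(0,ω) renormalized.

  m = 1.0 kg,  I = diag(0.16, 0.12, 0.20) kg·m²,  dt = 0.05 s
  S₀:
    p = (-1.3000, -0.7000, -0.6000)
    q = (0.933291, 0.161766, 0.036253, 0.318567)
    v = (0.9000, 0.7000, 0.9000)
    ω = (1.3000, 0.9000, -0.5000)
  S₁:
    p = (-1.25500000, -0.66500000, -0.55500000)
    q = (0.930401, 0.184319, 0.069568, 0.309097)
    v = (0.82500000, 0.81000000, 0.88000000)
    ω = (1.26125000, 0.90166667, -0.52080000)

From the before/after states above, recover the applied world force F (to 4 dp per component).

F = (-1.5000, 2.2000, -0.4000)

Δv = v₁−v₀ = (-0.07500000, 0.11000000, -0.02000000)
m·(v₁−v₀)/dt = (-1.5000, 2.2000, -0.4000)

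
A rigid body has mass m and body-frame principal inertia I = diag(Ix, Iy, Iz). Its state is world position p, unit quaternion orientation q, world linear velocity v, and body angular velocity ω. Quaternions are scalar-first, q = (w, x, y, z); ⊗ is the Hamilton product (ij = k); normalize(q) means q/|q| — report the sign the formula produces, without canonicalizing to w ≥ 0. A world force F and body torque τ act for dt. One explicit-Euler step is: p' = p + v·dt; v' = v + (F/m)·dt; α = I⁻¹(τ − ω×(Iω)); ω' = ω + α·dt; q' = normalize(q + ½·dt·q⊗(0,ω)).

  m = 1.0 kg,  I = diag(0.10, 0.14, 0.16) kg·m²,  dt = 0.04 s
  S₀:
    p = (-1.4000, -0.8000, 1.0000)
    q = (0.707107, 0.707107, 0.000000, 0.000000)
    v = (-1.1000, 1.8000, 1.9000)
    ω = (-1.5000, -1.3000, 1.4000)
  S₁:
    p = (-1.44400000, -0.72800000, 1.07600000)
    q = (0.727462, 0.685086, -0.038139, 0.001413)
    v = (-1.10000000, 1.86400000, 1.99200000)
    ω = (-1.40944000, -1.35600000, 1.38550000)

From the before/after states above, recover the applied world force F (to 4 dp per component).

F = (0.0000, 1.6000, 2.3000)

velocity change Δv = (0.00000000, 0.06400000, 0.09200000)
m·(v₁−v₀)/dt = (0.0000, 1.6000, 2.3000)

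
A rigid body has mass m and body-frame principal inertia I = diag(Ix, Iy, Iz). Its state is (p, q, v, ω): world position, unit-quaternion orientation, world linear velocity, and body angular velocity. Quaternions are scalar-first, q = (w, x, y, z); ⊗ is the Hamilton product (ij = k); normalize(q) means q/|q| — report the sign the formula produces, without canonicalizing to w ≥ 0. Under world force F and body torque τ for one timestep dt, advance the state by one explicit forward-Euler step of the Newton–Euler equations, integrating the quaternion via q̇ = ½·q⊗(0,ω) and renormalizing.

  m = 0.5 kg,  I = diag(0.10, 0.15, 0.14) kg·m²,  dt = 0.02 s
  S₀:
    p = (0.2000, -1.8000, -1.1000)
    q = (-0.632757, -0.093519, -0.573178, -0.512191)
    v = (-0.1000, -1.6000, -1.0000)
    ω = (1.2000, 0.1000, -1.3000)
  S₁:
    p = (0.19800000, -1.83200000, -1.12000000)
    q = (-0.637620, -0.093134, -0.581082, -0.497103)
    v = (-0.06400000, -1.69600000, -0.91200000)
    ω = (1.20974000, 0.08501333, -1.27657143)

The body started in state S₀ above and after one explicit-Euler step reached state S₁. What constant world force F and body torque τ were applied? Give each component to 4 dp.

Δω = ω₁−ω₀ = (0.00974000, -0.01498667, 0.02342857)
ω₀×(Iω₀) = (0.0013, 0.0624, 0.0060)
applied torque τ = (0.0500, -0.0500, 0.1700)
velocity change Δv = (0.03600000, -0.09600000, 0.08800000)
m·(v₁−v₀)/dt = (0.9000, -2.4000, 2.2000)

F = (0.9000, -2.4000, 2.2000)
τ = (0.0500, -0.0500, 0.1700)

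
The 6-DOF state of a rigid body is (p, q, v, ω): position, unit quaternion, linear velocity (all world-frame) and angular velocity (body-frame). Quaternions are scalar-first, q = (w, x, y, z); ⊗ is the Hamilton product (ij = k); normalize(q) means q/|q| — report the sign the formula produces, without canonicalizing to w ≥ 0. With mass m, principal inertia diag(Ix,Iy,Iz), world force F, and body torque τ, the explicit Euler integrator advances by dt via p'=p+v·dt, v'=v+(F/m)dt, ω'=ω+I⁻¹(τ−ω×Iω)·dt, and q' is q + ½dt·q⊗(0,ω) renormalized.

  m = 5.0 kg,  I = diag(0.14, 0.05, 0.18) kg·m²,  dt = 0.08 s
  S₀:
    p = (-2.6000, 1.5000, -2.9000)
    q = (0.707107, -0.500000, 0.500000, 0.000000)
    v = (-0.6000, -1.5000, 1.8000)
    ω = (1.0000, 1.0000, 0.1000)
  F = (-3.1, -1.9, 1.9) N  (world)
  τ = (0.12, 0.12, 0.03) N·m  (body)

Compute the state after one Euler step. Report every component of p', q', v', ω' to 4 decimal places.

p' = (-2.6480, 1.3800, -2.7560)
q' = (0.7060, -0.4690, 0.5294, -0.0371)
v' = (-0.6496, -1.5304, 1.8304)
ω' = (1.0611, 1.1984, 0.1533)

a = (-0.6200, -0.3800, 0.3800)
p' = p + v·dt = (-2.6480, 1.3800, -2.7560)
v + (F/m)dt = (-0.6496, -1.5304, 1.8304)
precession coupling ω×(Iω) = (0.0130, -0.0040, -0.0900)
(τ − ω×Iω)/I = (0.7643, 2.4800, 0.6667)
ω + α·dt = (1.0611, 1.1984, 0.1533)
q⊗(0,ω) = (0.0000000, 0.7571070, 0.7571070, -0.9292893)
q + ½dt·q⊗(0,ω), renormalized = (0.7060, -0.4690, 0.5294, -0.0371)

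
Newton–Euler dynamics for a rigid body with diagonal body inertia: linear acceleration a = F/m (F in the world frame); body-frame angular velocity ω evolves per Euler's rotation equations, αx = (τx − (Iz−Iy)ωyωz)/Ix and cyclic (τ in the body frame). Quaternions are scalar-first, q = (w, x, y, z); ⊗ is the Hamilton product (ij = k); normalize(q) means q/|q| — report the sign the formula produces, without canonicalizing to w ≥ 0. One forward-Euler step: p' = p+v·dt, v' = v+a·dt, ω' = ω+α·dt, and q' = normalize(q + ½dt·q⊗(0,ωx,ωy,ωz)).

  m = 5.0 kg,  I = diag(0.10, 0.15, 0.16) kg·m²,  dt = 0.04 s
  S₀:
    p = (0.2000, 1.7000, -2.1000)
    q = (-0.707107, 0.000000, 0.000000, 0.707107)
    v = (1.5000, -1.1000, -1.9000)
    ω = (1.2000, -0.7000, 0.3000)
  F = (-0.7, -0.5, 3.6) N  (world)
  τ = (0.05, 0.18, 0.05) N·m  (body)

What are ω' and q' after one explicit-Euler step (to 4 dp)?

α = I⁻¹(τ − ω×Iω) = (0.5210, 1.3440, 0.5750)
new body rate ω' = (1.2208, -0.6462, 0.3230)
Hamilton product q⊗(0,ω) = (-0.2121321, -0.3535535, 1.3435033, -0.2121321)
q + ½dt·q⊗(0,ω), renormalized = (-0.7111, -0.0071, 0.0269, 0.7026)

ω' = (1.2208, -0.6462, 0.3230)
q' = (-0.7111, -0.0071, 0.0269, 0.7026)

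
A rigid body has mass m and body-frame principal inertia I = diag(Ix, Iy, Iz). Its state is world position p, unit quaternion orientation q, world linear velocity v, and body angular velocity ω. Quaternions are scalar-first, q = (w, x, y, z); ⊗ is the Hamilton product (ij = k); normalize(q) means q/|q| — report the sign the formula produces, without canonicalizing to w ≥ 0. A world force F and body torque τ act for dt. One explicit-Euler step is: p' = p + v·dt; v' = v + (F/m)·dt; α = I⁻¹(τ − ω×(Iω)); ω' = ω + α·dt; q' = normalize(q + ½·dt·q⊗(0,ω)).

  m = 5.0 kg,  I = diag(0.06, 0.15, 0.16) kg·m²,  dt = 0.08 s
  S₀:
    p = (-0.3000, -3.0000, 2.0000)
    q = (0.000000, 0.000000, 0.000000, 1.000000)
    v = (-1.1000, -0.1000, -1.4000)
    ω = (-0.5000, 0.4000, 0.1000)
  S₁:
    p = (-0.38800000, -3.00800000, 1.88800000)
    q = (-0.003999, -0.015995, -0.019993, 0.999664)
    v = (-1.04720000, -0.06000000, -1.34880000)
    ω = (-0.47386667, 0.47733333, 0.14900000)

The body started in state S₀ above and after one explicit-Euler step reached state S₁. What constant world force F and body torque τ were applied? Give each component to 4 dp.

F = (3.3000, 2.5000, 3.2000)
τ = (0.0200, 0.1500, 0.0800)

v₁ − v₀ = (0.05280000, 0.04000000, 0.05120000)
m·(v₁−v₀)/dt = (3.3000, 2.5000, 3.2000)
ω₁ − ω₀ = (0.02613333, 0.07733333, 0.04900000)
gyro term ω₀×Iω₀ = (0.0004, 0.0050, -0.0180)
τ = I·(Δω/dt) + ω₀×(Iω₀) = (0.0200, 0.1500, 0.0800)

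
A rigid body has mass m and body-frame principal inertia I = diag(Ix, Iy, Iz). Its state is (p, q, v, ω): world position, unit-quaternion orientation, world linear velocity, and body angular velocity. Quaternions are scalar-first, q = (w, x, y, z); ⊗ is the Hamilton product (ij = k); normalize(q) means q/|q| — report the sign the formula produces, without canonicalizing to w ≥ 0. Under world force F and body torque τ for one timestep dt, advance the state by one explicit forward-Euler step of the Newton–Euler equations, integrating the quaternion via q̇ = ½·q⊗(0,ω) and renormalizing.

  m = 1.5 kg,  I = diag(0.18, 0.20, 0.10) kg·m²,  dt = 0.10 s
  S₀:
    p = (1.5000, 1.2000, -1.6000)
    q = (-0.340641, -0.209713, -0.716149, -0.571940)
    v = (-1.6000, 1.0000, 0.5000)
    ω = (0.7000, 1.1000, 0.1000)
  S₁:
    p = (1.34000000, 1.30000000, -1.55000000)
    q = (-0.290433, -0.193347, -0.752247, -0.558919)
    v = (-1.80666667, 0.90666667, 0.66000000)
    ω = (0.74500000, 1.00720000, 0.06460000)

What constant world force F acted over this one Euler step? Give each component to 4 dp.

v₁ − v₀ = (-0.20666667, -0.09333333, 0.16000000)
m·(v₁−v₀)/dt = (-3.1000, -1.4000, 2.4000)

F = (-3.1000, -1.4000, 2.4000)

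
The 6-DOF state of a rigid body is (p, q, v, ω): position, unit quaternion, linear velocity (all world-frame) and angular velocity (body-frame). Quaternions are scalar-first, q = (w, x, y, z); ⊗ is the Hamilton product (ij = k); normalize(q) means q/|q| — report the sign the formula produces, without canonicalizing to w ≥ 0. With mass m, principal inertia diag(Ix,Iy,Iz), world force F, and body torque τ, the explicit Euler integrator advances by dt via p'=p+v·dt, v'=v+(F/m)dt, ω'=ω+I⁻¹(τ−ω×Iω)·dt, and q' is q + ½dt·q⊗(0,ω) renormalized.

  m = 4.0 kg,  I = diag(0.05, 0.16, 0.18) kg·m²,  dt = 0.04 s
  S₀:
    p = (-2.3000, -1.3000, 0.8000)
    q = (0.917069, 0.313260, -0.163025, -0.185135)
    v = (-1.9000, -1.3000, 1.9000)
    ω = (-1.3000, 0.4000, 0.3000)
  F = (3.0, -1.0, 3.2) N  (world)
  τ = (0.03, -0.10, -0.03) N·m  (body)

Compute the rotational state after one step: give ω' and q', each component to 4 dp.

gyro term ω×Iω = (0.0024, 0.0507, -0.0572)
angular accel α = (0.5520, -0.9419, 0.1511)
ω' = ω + α·dt = (-1.2779, 0.3623, 0.3060)
q⊗(0,ω) = (0.5279885, -1.1670432, 0.5135251, 0.1884922)
updated quaternion q' = (0.9273, 0.2898, -0.1527, -0.1813)

ω' = (-1.2779, 0.3623, 0.3060)
q' = (0.9273, 0.2898, -0.1527, -0.1813)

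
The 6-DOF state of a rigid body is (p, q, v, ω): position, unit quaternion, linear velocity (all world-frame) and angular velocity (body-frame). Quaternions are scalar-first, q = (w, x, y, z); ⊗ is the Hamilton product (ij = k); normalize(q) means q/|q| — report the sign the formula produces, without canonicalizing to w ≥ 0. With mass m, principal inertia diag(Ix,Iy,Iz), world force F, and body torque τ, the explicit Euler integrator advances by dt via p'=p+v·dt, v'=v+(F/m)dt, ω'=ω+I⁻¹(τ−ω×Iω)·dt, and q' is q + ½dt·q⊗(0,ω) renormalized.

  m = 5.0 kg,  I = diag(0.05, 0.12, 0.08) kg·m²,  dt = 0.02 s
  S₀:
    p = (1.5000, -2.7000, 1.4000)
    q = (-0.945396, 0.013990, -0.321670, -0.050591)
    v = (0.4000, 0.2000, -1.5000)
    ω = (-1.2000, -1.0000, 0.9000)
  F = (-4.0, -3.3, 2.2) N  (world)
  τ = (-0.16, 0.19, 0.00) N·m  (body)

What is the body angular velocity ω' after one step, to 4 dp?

α = I⁻¹(τ − ω×Iω) = (-3.9200, 1.3133, -1.0500)
ω' = ω + α·dt = (-1.2784, -0.9737, 0.8790)

ω' = (-1.2784, -0.9737, 0.8790)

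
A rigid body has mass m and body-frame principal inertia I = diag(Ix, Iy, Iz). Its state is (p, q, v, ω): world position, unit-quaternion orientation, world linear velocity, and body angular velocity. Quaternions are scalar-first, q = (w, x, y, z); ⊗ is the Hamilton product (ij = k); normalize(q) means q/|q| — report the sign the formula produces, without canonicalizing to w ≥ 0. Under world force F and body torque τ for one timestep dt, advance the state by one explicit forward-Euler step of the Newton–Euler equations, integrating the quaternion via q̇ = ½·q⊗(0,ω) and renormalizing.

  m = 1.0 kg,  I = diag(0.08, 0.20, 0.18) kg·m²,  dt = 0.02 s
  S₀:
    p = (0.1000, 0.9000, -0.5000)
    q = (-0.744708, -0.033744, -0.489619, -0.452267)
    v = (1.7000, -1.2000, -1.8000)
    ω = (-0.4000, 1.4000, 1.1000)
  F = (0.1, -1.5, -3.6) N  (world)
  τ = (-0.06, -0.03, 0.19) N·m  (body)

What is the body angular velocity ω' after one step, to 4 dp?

ω' = (-0.4073, 1.3926, 1.1286)

angular accel α = (-0.3650, -0.3700, 1.4289)
ω' = ω + α·dt = (-0.4073, 1.3926, 1.1286)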